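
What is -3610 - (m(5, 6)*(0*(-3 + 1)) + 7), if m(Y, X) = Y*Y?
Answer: -3617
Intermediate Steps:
m(Y, X) = Y²
-3610 - (m(5, 6)*(0*(-3 + 1)) + 7) = -3610 - (5²*(0*(-3 + 1)) + 7) = -3610 - (25*(0*(-2)) + 7) = -3610 - (25*0 + 7) = -3610 - (0 + 7) = -3610 - 1*7 = -3610 - 7 = -3617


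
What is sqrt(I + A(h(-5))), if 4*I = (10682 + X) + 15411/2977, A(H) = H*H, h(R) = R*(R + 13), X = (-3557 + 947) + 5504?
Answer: 11*sqrt(1463502131)/5954 ≈ 70.677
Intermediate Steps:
X = 2894 (X = -2610 + 5504 = 2894)
h(R) = R*(13 + R)
A(H) = H**2
I = 40431163/11908 (I = ((10682 + 2894) + 15411/2977)/4 = (13576 + 15411*(1/2977))/4 = (13576 + 15411/2977)/4 = (1/4)*(40431163/2977) = 40431163/11908 ≈ 3395.3)
sqrt(I + A(h(-5))) = sqrt(40431163/11908 + (-5*(13 - 5))**2) = sqrt(40431163/11908 + (-5*8)**2) = sqrt(40431163/11908 + (-40)**2) = sqrt(40431163/11908 + 1600) = sqrt(59483963/11908) = 11*sqrt(1463502131)/5954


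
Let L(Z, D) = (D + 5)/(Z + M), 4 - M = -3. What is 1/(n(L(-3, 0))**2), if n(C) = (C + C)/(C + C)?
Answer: 1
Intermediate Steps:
M = 7 (M = 4 - 1*(-3) = 4 + 3 = 7)
L(Z, D) = (5 + D)/(7 + Z) (L(Z, D) = (D + 5)/(Z + 7) = (5 + D)/(7 + Z))
n(C) = 1 (n(C) = (2*C)/((2*C)) = (2*C)*(1/(2*C)) = 1)
1/(n(L(-3, 0))**2) = 1/(1**2) = 1/1 = 1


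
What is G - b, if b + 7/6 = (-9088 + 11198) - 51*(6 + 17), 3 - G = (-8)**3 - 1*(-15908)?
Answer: -97973/6 ≈ -16329.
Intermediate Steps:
G = -15393 (G = 3 - ((-8)**3 - 1*(-15908)) = 3 - (-512 + 15908) = 3 - 1*15396 = 3 - 15396 = -15393)
b = 5615/6 (b = -7/6 + ((-9088 + 11198) - 51*(6 + 17)) = -7/6 + (2110 - 51*23) = -7/6 + (2110 - 1173) = -7/6 + 937 = 5615/6 ≈ 935.83)
G - b = -15393 - 1*5615/6 = -15393 - 5615/6 = -97973/6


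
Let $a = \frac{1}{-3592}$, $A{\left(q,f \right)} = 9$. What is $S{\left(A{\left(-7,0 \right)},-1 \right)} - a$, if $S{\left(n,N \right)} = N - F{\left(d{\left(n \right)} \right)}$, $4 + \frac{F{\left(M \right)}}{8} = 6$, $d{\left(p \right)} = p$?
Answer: $- \frac{61063}{3592} \approx -17.0$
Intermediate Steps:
$F{\left(M \right)} = 16$ ($F{\left(M \right)} = -32 + 8 \cdot 6 = -32 + 48 = 16$)
$a = - \frac{1}{3592} \approx -0.0002784$
$S{\left(n,N \right)} = -16 + N$ ($S{\left(n,N \right)} = N - 16 = -16 + N$)
$S{\left(A{\left(-7,0 \right)},-1 \right)} - a = \left(-16 - 1\right) - - \frac{1}{3592} = -17 + \frac{1}{3592} = - \frac{61063}{3592}$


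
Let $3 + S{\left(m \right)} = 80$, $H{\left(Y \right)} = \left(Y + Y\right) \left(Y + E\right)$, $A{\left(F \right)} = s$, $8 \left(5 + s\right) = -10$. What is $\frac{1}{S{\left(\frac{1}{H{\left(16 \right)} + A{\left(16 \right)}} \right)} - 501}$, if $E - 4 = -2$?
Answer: $- \frac{1}{424} \approx -0.0023585$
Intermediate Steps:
$E = 2$ ($E = 4 - 2 = 2$)
$s = - \frac{25}{4}$ ($s = -5 + \frac{1}{8} \left(-10\right) = -5 - \frac{5}{4} = - \frac{25}{4} \approx -6.25$)
$A{\left(F \right)} = - \frac{25}{4}$
$H{\left(Y \right)} = 2 Y \left(2 + Y\right)$ ($H{\left(Y \right)} = \left(Y + Y\right) \left(Y + 2\right) = 2 Y \left(2 + Y\right)$)
$S{\left(m \right)} = 77$ ($S{\left(m \right)} = -3 + 80 = 77$)
$\frac{1}{S{\left(\frac{1}{H{\left(16 \right)} + A{\left(16 \right)}} \right)} - 501} = \frac{1}{77 - 501} = \frac{1}{-424} = - \frac{1}{424}$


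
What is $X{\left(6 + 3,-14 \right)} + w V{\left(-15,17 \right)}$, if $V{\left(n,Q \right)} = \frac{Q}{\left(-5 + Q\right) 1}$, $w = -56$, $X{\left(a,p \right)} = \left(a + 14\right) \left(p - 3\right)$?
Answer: $- \frac{1411}{3} \approx -470.33$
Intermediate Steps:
$X{\left(a,p \right)} = \left(-3 + p\right) \left(14 + a\right)$ ($X{\left(a,p \right)} = \left(14 + a\right) \left(-3 + p\right) = \left(-3 + p\right) \left(14 + a\right)$)
$V{\left(n,Q \right)} = \frac{Q}{-5 + Q}$
$X{\left(6 + 3,-14 \right)} + w V{\left(-15,17 \right)} = \left(-42 - 3 \left(6 + 3\right) + 14 \left(-14\right) + \left(6 + 3\right) \left(-14\right)\right) - 56 \frac{17}{-5 + 17} = \left(-42 - 27 - 196 + 9 \left(-14\right)\right) - 56 \cdot \frac{17}{12} = \left(-42 - 27 - 196 - 126\right) - 56 \cdot 17 \cdot \frac{1}{12} = -391 - \frac{238}{3} = - \frac{1411}{3}$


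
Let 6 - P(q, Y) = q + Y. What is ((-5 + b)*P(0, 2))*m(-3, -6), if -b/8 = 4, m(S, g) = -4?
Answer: 592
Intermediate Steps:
P(q, Y) = 6 - Y - q (P(q, Y) = 6 - (q + Y) = 6 - (Y + q) = 6 + (-Y - q) = 6 - Y - q)
b = -32 (b = -8*4 = -32)
((-5 + b)*P(0, 2))*m(-3, -6) = ((-5 - 32)*(6 - 1*2 - 1*0))*(-4) = -37*(6 - 2 + 0)*(-4) = -37*4*(-4) = -148*(-4) = 592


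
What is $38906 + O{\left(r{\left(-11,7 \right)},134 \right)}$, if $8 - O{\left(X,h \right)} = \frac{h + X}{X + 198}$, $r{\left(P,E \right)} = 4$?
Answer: $\frac{3930245}{101} \approx 38913.0$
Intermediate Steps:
$O{\left(X,h \right)} = 8 - \frac{X + h}{198 + X}$ ($O{\left(X,h \right)} = 8 - \frac{h + X}{X + 198} = 8 - \frac{X + h}{198 + X}$)
$38906 + O{\left(r{\left(-11,7 \right)},134 \right)} = 38906 + \frac{1584 - 134 + 7 \cdot 4}{198 + 4} = 38906 + \frac{1584 - 134 + 28}{202} = 38906 + \frac{1}{202} \cdot 1478 = 38906 + \frac{739}{101} = \frac{3930245}{101}$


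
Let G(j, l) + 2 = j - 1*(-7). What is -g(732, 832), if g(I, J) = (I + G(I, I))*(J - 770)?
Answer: -91078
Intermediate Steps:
G(j, l) = 5 + j (G(j, l) = -2 + (j - 1*(-7)) = -2 + (j + 7) = -2 + (7 + j) = 5 + j)
g(I, J) = (-770 + J)*(5 + 2*I) (g(I, J) = (I + (5 + I))*(J - 770) = (5 + 2*I)*(-770 + J) = (-770 + J)*(5 + 2*I))
-g(732, 832) = -(-3850 - 1540*732 + 732*832 + 832*(5 + 732)) = -(-3850 - 1127280 + 609024 + 832*737) = -(-3850 - 1127280 + 609024 + 613184) = -1*91078 = -91078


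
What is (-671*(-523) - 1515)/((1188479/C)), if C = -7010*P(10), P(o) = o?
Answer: -24494201800/1188479 ≈ -20610.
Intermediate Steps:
C = -70100 (C = -7010*10 = -70100)
(-671*(-523) - 1515)/((1188479/C)) = (-671*(-523) - 1515)/((1188479/(-70100))) = (350933 - 1515)/((1188479*(-1/70100))) = 349418/(-1188479/70100) = 349418*(-70100/1188479) = -24494201800/1188479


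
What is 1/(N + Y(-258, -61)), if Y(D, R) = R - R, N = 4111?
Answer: 1/4111 ≈ 0.00024325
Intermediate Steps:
Y(D, R) = 0
1/(N + Y(-258, -61)) = 1/(4111 + 0) = 1/4111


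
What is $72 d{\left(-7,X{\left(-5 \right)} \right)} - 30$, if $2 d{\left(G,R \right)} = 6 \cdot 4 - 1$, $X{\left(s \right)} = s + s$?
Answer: $798$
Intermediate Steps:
$X{\left(s \right)} = 2 s$
$d{\left(G,R \right)} = \frac{23}{2}$ ($d{\left(G,R \right)} = \frac{6 \cdot 4 - 1}{2} = \frac{24 - 1}{2} = \frac{1}{2} \cdot 23 = \frac{23}{2}$)
$72 d{\left(-7,X{\left(-5 \right)} \right)} - 30 = 72 \cdot \frac{23}{2} - 30 = 828 - 30 = 798$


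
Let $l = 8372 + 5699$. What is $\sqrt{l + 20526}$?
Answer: $\sqrt{34597} \approx 186.0$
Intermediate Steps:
$l = 14071$
$\sqrt{l + 20526} = \sqrt{14071 + 20526} = \sqrt{34597}$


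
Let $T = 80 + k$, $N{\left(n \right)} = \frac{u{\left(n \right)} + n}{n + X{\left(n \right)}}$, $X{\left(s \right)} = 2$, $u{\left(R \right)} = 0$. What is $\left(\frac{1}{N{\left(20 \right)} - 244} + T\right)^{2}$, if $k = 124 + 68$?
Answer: $\frac{528990018489}{7150276} \approx 73982.0$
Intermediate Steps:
$k = 192$
$N{\left(n \right)} = \frac{n}{2 + n}$ ($N{\left(n \right)} = \frac{0 + n}{n + 2} = \frac{n}{2 + n}$)
$T = 272$ ($T = 80 + 192 = 272$)
$\left(\frac{1}{N{\left(20 \right)} - 244} + T\right)^{2} = \left(\frac{1}{\frac{20}{2 + 20} - 244} + 272\right)^{2} = \left(\frac{1}{\frac{20}{22} - 244} + 272\right)^{2} = \left(\frac{1}{20 \cdot \frac{1}{22} - 244} + 272\right)^{2} = \left(\frac{1}{\frac{10}{11} - 244} + 272\right)^{2} = \left(\frac{1}{- \frac{2674}{11}} + 272\right)^{2} = \left(- \frac{11}{2674} + 272\right)^{2} = \left(\frac{727317}{2674}\right)^{2} = \frac{528990018489}{7150276}$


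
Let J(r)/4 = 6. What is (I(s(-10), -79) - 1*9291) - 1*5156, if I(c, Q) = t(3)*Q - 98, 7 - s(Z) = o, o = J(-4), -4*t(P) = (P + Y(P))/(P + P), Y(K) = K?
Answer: -58101/4 ≈ -14525.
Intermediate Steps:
J(r) = 24 (J(r) = 4*6 = 24)
t(P) = -¼ (t(P) = -(P + P)/(4*(P + P)) = -2*P/(4*(2*P)) = -2*P*1/(2*P)/4 = -¼*1 = -¼)
o = 24
s(Z) = -17 (s(Z) = 7 - 1*24 = 7 - 24 = -17)
I(c, Q) = -98 - Q/4 (I(c, Q) = -Q/4 - 98 = -98 - Q/4)
(I(s(-10), -79) - 1*9291) - 1*5156 = ((-98 - ¼*(-79)) - 1*9291) - 1*5156 = ((-98 + 79/4) - 9291) - 5156 = (-313/4 - 9291) - 5156 = -37477/4 - 5156 = -58101/4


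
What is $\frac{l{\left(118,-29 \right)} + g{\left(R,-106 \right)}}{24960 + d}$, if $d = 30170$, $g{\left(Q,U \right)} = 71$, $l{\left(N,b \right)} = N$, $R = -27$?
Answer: $\frac{189}{55130} \approx 0.0034283$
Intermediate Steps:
$\frac{l{\left(118,-29 \right)} + g{\left(R,-106 \right)}}{24960 + d} = \frac{118 + 71}{24960 + 30170} = \frac{189}{55130}$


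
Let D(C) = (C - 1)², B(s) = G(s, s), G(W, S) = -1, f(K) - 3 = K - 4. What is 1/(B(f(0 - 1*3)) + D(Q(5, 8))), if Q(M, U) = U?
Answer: 1/48 ≈ 0.020833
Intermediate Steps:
f(K) = -1 + K (f(K) = 3 + (K - 4) = 3 + (-4 + K) = -1 + K)
B(s) = -1
D(C) = (-1 + C)²
1/(B(f(0 - 1*3)) + D(Q(5, 8))) = 1/(-1 + (-1 + 8)²) = 1/(-1 + 7²) = 1/(-1 + 49) = 1/48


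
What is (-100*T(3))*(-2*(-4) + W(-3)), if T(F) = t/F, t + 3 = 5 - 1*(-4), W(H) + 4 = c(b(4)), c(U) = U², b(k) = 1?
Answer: -1000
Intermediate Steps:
W(H) = -3 (W(H) = -4 + 1² = -4 + 1 = -3)
t = 6 (t = -3 + (5 - 1*(-4)) = -3 + (5 + 4) = -3 + 9 = 6)
T(F) = 6/F
(-100*T(3))*(-2*(-4) + W(-3)) = (-600/3)*(-2*(-4) - 3) = (-600/3)*(8 - 3) = -100*2*5 = -200*5 = -1000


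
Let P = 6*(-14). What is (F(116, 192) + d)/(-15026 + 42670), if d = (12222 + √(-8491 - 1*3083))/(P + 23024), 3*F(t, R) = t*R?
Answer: 85159391/317076680 + 3*I*√1286/634153360 ≈ 0.26858 + 1.6965e-7*I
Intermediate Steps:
P = -84
F(t, R) = R*t/3 (F(t, R) = (t*R)/3 = (R*t)/3 = R*t/3)
d = 6111/11470 + 3*I*√1286/22940 (d = (12222 + √(-8491 - 1*3083))/(-84 + 23024) = (12222 + √(-8491 - 3083))/22940 = (12222 + √(-11574))*(1/22940) = (12222 + 3*I*√1286)*(1/22940) = 6111/11470 + 3*I*√1286/22940 ≈ 0.53278 + 0.0046897*I)
(F(116, 192) + d)/(-15026 + 42670) = ((⅓)*192*116 + (6111/11470 + 3*I*√1286/22940))/(-15026 + 42670) = (7424 + (6111/11470 + 3*I*√1286/22940))/27644 = (85159391/11470 + 3*I*√1286/22940)*(1/27644) = 85159391/317076680 + 3*I*√1286/634153360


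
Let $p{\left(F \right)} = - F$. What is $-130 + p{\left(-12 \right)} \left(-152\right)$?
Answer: $-1954$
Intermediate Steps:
$-130 + p{\left(-12 \right)} \left(-152\right) = -130 + \left(-1\right) \left(-12\right) \left(-152\right) = -130 + 12 \left(-152\right) = -130 - 1824 = -1954$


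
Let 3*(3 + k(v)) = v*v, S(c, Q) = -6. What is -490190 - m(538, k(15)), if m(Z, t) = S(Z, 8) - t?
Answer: -490112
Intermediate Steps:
k(v) = -3 + v²/3 (k(v) = -3 + (v*v)/3 = -3 + v²/3)
m(Z, t) = -6 - t
-490190 - m(538, k(15)) = -490190 - (-6 - (-3 + (⅓)*15²)) = -490190 - (-6 - (-3 + (⅓)*225)) = -490190 - (-6 - (-3 + 75)) = -490190 - (-6 - 1*72) = -490190 - (-6 - 72) = -490190 - 1*(-78) = -490190 + 78 = -490112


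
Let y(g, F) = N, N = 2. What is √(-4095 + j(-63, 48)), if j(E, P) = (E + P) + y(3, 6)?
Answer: 2*I*√1027 ≈ 64.094*I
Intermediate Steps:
y(g, F) = 2
j(E, P) = 2 + E + P (j(E, P) = (E + P) + 2 = 2 + E + P)
√(-4095 + j(-63, 48)) = √(-4095 + (2 - 63 + 48)) = √(-4095 - 13) = √(-4108) = 2*I*√1027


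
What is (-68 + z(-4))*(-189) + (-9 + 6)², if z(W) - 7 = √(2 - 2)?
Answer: 11538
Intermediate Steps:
z(W) = 7 (z(W) = 7 + √(2 - 2) = 7 + √0 = 7 + 0 = 7)
(-68 + z(-4))*(-189) + (-9 + 6)² = (-68 + 7)*(-189) + (-9 + 6)² = -61*(-189) + (-3)² = 11529 + 9 = 11538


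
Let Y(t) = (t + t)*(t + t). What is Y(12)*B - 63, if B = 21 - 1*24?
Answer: -1791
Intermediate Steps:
B = -3 (B = 21 - 24 = -3)
Y(t) = 4*t² (Y(t) = (2*t)*(2*t) = 4*t²)
Y(12)*B - 63 = (4*12²)*(-3) - 63 = (4*144)*(-3) - 63 = 576*(-3) - 63 = -1728 - 63 = -1791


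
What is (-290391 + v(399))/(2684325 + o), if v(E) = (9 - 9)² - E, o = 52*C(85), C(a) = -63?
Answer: -96930/893683 ≈ -0.10846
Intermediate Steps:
o = -3276 (o = 52*(-63) = -3276)
v(E) = -E (v(E) = 0² - E = 0 - E = -E)
(-290391 + v(399))/(2684325 + o) = (-290391 - 1*399)/(2684325 - 3276) = (-290391 - 399)/2681049 = -290790*1/2681049 = -96930/893683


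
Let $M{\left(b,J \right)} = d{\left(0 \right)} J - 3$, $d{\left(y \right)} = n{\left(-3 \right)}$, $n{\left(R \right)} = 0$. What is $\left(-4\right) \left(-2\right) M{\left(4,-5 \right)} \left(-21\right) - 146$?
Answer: $358$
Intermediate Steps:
$d{\left(y \right)} = 0$
$M{\left(b,J \right)} = -3$ ($M{\left(b,J \right)} = 0 J - 3 = 0 - 3 = -3$)
$\left(-4\right) \left(-2\right) M{\left(4,-5 \right)} \left(-21\right) - 146 = \left(-4\right) \left(-2\right) \left(-3\right) \left(-21\right) - 146 = 8 \left(-3\right) \left(-21\right) - 146 = \left(-24\right) \left(-21\right) - 146 = 504 - 146 = 358$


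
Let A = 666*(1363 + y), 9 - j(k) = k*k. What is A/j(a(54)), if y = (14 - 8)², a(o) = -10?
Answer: -931734/91 ≈ -10239.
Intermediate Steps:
y = 36 (y = 6² = 36)
j(k) = 9 - k² (j(k) = 9 - k*k = 9 - k²)
A = 931734 (A = 666*(1363 + 36) = 666*1399 = 931734)
A/j(a(54)) = 931734/(9 - 1*(-10)²) = 931734/(9 - 1*100) = 931734/(9 - 100) = 931734/(-91) = 931734*(-1/91) = -931734/91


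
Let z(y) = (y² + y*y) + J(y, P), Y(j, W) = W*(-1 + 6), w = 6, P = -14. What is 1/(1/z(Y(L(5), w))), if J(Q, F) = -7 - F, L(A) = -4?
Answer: 1807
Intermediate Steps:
Y(j, W) = 5*W (Y(j, W) = W*5 = 5*W)
z(y) = 7 + 2*y² (z(y) = (y² + y*y) + (-7 - 1*(-14)) = (y² + y²) + (-7 + 14) = 2*y² + 7 = 7 + 2*y²)
1/(1/z(Y(L(5), w))) = 1/(1/(7 + 2*(5*6)²)) = 1/(1/(7 + 2*30²)) = 1/(1/(7 + 2*900)) = 1/(1/(7 + 1800)) = 1/(1/1807) = 1807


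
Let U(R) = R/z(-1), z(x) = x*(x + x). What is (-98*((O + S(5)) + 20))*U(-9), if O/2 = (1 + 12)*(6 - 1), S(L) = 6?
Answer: 68796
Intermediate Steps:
z(x) = 2*x**2 (z(x) = x*(2*x) = 2*x**2)
O = 130 (O = 2*((1 + 12)*(6 - 1)) = 2*(13*5) = 2*65 = 130)
U(R) = R/2 (U(R) = R/((2*(-1)**2)) = R/((2*1)) = R/2)
(-98*((O + S(5)) + 20))*U(-9) = (-98*((130 + 6) + 20))*((1/2)*(-9)) = -98*(136 + 20)*(-9/2) = -98*156*(-9/2) = -15288*(-9/2) = 68796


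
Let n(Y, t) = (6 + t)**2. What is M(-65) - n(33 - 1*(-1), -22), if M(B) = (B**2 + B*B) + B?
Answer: 8129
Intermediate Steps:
M(B) = B + 2*B**2 (M(B) = (B**2 + B**2) + B = 2*B**2 + B = B + 2*B**2)
M(-65) - n(33 - 1*(-1), -22) = -65*(1 + 2*(-65)) - (6 - 22)**2 = -65*(1 - 130) - 1*(-16)**2 = -65*(-129) - 1*256 = 8385 - 256 = 8129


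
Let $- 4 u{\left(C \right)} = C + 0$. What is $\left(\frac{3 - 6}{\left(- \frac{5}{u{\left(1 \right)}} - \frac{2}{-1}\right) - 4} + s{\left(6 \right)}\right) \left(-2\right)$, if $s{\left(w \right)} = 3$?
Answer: $- \frac{17}{3} \approx -5.6667$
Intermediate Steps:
$u{\left(C \right)} = - \frac{C}{4}$ ($u{\left(C \right)} = - \frac{C + 0}{4} = - \frac{C}{4}$)
$\left(\frac{3 - 6}{\left(- \frac{5}{u{\left(1 \right)}} - \frac{2}{-1}\right) - 4} + s{\left(6 \right)}\right) \left(-2\right) = \left(\frac{3 - 6}{\left(- \frac{5}{\left(- \frac{1}{4}\right) 1} - \frac{2}{-1}\right) - 4} + 3\right) \left(-2\right) = \left(- \frac{3}{\left(- \frac{5}{- \frac{1}{4}} - -2\right) - 4} + 3\right) \left(-2\right) = \left(- \frac{3}{\left(\left(-5\right) \left(-4\right) + 2\right) - 4} + 3\right) \left(-2\right) = \left(- \frac{3}{\left(20 + 2\right) - 4} + 3\right) \left(-2\right) = \left(- \frac{3}{22 - 4} + 3\right) \left(-2\right) = \left(- \frac{3}{18} + 3\right) \left(-2\right) = \left(\left(-3\right) \frac{1}{18} + 3\right) \left(-2\right) = \left(- \frac{1}{6} + 3\right) \left(-2\right) = \frac{17}{6} \left(-2\right) = - \frac{17}{3}$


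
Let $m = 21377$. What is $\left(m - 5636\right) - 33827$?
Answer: $-18086$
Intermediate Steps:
$\left(m - 5636\right) - 33827 = \left(21377 - 5636\right) - 33827 = 15741 - 33827 = -18086$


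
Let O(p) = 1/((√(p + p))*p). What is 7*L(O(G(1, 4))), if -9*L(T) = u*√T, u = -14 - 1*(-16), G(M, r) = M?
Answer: -7*2^(¾)/9 ≈ -1.3081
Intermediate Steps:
u = 2 (u = -14 + 16 = 2)
O(p) = √2/(2*p^(3/2)) (O(p) = 1/((√(2*p))*p) = 1/(((√2*√p))*p) = (√2/(2*√p))/p = √2/(2*p^(3/2)))
L(T) = -2*√T/9
7*L(O(G(1, 4))) = 7*(-2*2^(¾)/2/9) = 7*(-2^(¾)/9) = -7*2^(¾)/9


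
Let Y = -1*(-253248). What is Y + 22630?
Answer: 275878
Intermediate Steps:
Y = 253248
Y + 22630 = 253248 + 22630 = 275878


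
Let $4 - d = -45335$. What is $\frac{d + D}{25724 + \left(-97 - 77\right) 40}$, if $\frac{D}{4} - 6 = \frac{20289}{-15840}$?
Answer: $\frac{59872397}{24768480} \approx 2.4173$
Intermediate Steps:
$d = 45339$ ($d = 4 - -45335 = 4 + 45335 = 45339$)
$D = \frac{24917}{1320}$ ($D = 24 + 4 \frac{20289}{-15840} = 24 + 4 \cdot 20289 \left(- \frac{1}{15840}\right) = 24 + 4 \left(- \frac{6763}{5280}\right) = 24 - \frac{6763}{1320} = \frac{24917}{1320} \approx 18.877$)
$\frac{d + D}{25724 + \left(-97 - 77\right) 40} = \frac{45339 + \frac{24917}{1320}}{25724 + \left(-97 - 77\right) 40} = \frac{59872397}{1320 \left(25724 - 6960\right)} = \frac{59872397}{1320 \cdot 18764} = \frac{59872397}{1320} \cdot \frac{1}{18764} = \frac{59872397}{24768480}$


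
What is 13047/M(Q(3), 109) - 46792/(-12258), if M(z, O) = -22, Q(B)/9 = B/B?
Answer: -79450351/134838 ≈ -589.23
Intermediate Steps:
Q(B) = 9 (Q(B) = 9*(B/B) = 9*1 = 9)
13047/M(Q(3), 109) - 46792/(-12258) = 13047/(-22) - 46792/(-12258) = 13047*(-1/22) - 46792*(-1/12258) = -13047/22 + 23396/6129 = -79450351/134838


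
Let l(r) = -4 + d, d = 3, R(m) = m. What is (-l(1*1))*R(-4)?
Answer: -4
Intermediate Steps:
l(r) = -1 (l(r) = -4 + 3 = -1)
(-l(1*1))*R(-4) = -1*(-1)*(-4) = 1*(-4) = -4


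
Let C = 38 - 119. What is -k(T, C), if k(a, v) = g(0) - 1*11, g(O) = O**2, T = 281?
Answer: 11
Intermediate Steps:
C = -81
k(a, v) = -11 (k(a, v) = 0**2 - 1*11 = 0 - 11 = -11)
-k(T, C) = -1*(-11) = 11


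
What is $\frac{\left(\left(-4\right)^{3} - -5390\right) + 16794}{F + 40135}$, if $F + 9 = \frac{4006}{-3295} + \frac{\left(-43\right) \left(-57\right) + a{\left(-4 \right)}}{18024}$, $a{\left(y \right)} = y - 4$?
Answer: $\frac{1313686449600}{2382982069621} \approx 0.55128$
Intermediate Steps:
$a{\left(y \right)} = -4 + y$
$F = - \frac{598656179}{59389080}$ ($F = -9 + \left(\frac{4006}{-3295} + \frac{\left(-43\right) \left(-57\right) - 8}{18024}\right) = -9 + \left(4006 \left(- \frac{1}{3295}\right) + \left(2451 - 8\right) \frac{1}{18024}\right) = -9 + \left(- \frac{4006}{3295} + 2443 \cdot \frac{1}{18024}\right) = -9 + \left(- \frac{4006}{3295} + \frac{2443}{18024}\right) = -9 - \frac{64154459}{59389080} = - \frac{598656179}{59389080} \approx -10.08$)
$\frac{\left(\left(-4\right)^{3} - -5390\right) + 16794}{F + 40135} = \frac{\left(\left(-4\right)^{3} - -5390\right) + 16794}{- \frac{598656179}{59389080} + 40135} = \frac{\left(-64 + 5390\right) + 16794}{\frac{2382982069621}{59389080}} = \left(5326 + 16794\right) \frac{59389080}{2382982069621} = 22120 \cdot \frac{59389080}{2382982069621} = \frac{1313686449600}{2382982069621}$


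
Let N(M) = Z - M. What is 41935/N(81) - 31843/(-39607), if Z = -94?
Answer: -331069404/1386245 ≈ -238.82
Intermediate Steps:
N(M) = -94 - M
41935/N(81) - 31843/(-39607) = 41935/(-94 - 1*81) - 31843/(-39607) = 41935/(-94 - 81) - 31843*(-1/39607) = 41935/(-175) + 31843/39607 = 41935*(-1/175) + 31843/39607 = -8387/35 + 31843/39607 = -331069404/1386245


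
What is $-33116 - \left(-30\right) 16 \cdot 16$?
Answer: $-25436$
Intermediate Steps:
$-33116 - \left(-30\right) 16 \cdot 16 = -33116 - \left(-480\right) 16 = -33116 - -7680 = -33116 + 7680 = -25436$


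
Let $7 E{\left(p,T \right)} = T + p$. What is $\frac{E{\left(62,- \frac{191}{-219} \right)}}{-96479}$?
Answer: $- \frac{1967}{21128901} \approx -9.3095 \cdot 10^{-5}$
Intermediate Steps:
$E{\left(p,T \right)} = \frac{T}{7} + \frac{p}{7}$ ($E{\left(p,T \right)} = \frac{T + p}{7} = \frac{T}{7} + \frac{p}{7}$)
$\frac{E{\left(62,- \frac{191}{-219} \right)}}{-96479} = \frac{\frac{\left(-191\right) \frac{1}{-219}}{7} + \frac{1}{7} \cdot 62}{-96479} = \left(\frac{\left(-191\right) \left(- \frac{1}{219}\right)}{7} + \frac{62}{7}\right) \left(- \frac{1}{96479}\right) = \left(\frac{1}{7} \cdot \frac{191}{219} + \frac{62}{7}\right) \left(- \frac{1}{96479}\right) = \left(\frac{191}{1533} + \frac{62}{7}\right) \left(- \frac{1}{96479}\right) = \frac{1967}{219} \left(- \frac{1}{96479}\right) = - \frac{1967}{21128901}$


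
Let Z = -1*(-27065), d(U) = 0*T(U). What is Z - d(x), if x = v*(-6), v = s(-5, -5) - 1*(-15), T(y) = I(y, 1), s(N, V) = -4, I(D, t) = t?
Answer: 27065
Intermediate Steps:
T(y) = 1
v = 11 (v = -4 - 1*(-15) = -4 + 15 = 11)
x = -66 (x = 11*(-6) = -66)
d(U) = 0 (d(U) = 0*1 = 0)
Z = 27065
Z - d(x) = 27065 - 1*0 = 27065 + 0 = 27065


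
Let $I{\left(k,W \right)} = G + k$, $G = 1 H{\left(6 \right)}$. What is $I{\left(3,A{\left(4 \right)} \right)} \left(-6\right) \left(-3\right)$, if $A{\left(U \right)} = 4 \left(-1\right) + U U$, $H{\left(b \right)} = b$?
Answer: $162$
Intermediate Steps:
$G = 6$ ($G = 1 \cdot 6 = 6$)
$A{\left(U \right)} = -4 + U^{2}$
$I{\left(k,W \right)} = 6 + k$
$I{\left(3,A{\left(4 \right)} \right)} \left(-6\right) \left(-3\right) = \left(6 + 3\right) \left(-6\right) \left(-3\right) = 9 \left(-6\right) \left(-3\right) = \left(-54\right) \left(-3\right) = 162$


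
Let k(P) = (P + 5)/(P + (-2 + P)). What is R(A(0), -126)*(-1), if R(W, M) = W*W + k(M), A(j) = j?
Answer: -121/254 ≈ -0.47638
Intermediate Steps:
k(P) = (5 + P)/(-2 + 2*P)
R(W, M) = W² + (5 + M)/(2*(-1 + M)) (R(W, M) = W*W + (5 + M)/(2*(-1 + M)) = W² + (5 + M)/(2*(-1 + M)))
R(A(0), -126)*(-1) = ((5 - 126 + 2*0²*(-1 - 126))/(2*(-1 - 126)))*(-1) = ((½)*(5 - 126 + 2*0*(-127))/(-127))*(-1) = ((½)*(-1/127)*(5 - 126 + 0))*(-1) = ((½)*(-1/127)*(-121))*(-1) = (121/254)*(-1) = -121/254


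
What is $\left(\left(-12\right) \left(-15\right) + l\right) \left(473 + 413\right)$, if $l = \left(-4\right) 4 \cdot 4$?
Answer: $102776$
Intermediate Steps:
$l = -64$ ($l = \left(-16\right) 4 = -64$)
$\left(\left(-12\right) \left(-15\right) + l\right) \left(473 + 413\right) = \left(\left(-12\right) \left(-15\right) - 64\right) \left(473 + 413\right) = \left(180 - 64\right) 886 = 116 \cdot 886 = 102776$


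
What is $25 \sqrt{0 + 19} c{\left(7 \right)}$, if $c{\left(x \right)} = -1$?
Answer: $- 25 \sqrt{19} \approx -108.97$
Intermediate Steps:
$25 \sqrt{0 + 19} c{\left(7 \right)} = 25 \sqrt{0 + 19} \left(-1\right) = 25 \sqrt{19} \left(-1\right) = - 25 \sqrt{19}$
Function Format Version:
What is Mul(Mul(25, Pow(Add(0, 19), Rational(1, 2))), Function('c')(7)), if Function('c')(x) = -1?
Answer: Mul(-25, Pow(19, Rational(1, 2))) ≈ -108.97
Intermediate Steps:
Mul(Mul(25, Pow(Add(0, 19), Rational(1, 2))), Function('c')(7)) = Mul(Mul(25, Pow(Add(0, 19), Rational(1, 2))), -1) = Mul(Mul(25, Pow(19, Rational(1, 2))), -1) = Mul(-25, Pow(19, Rational(1, 2)))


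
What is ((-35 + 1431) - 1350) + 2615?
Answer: 2661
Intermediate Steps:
((-35 + 1431) - 1350) + 2615 = (1396 - 1350) + 2615 = 46 + 2615 = 2661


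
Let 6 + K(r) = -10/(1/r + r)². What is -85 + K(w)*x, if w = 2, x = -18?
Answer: 259/5 ≈ 51.800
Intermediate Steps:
K(r) = -6 - 10/(r + 1/r)² (K(r) = -6 - 10/(1/r + r)² = -6 - 10/(r + 1/r)²)
-85 + K(w)*x = -85 + (-6 - 10*2²/(1 + 2²)²)*(-18) = -85 + (-6 - 10*4/(1 + 4)²)*(-18) = -85 + (-6 - 10*4/5²)*(-18) = -85 + (-6 - 10*4*1/25)*(-18) = -85 + (-6 - 8/5)*(-18) = -85 - 38/5*(-18) = -85 + 684/5 = 259/5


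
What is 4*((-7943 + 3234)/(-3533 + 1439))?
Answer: 9418/1047 ≈ 8.9952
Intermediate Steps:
4*((-7943 + 3234)/(-3533 + 1439)) = 4*(-4709/(-2094)) = 4*(-4709*(-1/2094)) = 4*(4709/2094) = 9418/1047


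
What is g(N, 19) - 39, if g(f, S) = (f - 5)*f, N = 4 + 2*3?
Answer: 11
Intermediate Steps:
N = 10 (N = 4 + 6 = 10)
g(f, S) = f*(-5 + f) (g(f, S) = (-5 + f)*f = f*(-5 + f))
g(N, 19) - 39 = 10*(-5 + 10) - 39 = 10*5 - 39 = 50 - 39 = 11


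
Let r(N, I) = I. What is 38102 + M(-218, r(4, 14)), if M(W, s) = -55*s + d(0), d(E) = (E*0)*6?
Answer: 37332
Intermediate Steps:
d(E) = 0 (d(E) = 0*6 = 0)
M(W, s) = -55*s (M(W, s) = -55*s + 0 = -55*s)
38102 + M(-218, r(4, 14)) = 38102 - 55*14 = 38102 - 770 = 37332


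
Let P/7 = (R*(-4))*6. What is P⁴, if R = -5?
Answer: 497871360000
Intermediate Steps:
P = 840 (P = 7*(-5*(-4)*6) = 7*(20*6) = 7*120 = 840)
P⁴ = 840⁴ = 497871360000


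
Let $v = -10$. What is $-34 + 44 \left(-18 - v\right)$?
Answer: $-386$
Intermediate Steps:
$-34 + 44 \left(-18 - v\right) = -34 + 44 \left(-18 - -10\right) = -34 + 44 \left(-18 + 10\right) = -34 + 44 \left(-8\right) = -34 - 352 = -386$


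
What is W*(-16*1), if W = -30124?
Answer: 481984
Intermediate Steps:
W*(-16*1) = -(-481984) = -30124*(-16) = 481984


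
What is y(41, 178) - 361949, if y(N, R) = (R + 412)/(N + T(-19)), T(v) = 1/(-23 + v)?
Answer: -622889449/1721 ≈ -3.6193e+5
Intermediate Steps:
y(N, R) = (412 + R)/(-1/42 + N) (y(N, R) = (R + 412)/(N + 1/(-23 - 19)) = (412 + R)/(N + 1/(-42)) = (412 + R)/(N - 1/42) = (412 + R)/(-1/42 + N))
y(41, 178) - 361949 = 42*(412 + 178)/(-1 + 42*41) - 361949 = 42*590/(-1 + 1722) - 361949 = 42*590/1721 - 361949 = 42*(1/1721)*590 - 361949 = 24780/1721 - 361949 = -622889449/1721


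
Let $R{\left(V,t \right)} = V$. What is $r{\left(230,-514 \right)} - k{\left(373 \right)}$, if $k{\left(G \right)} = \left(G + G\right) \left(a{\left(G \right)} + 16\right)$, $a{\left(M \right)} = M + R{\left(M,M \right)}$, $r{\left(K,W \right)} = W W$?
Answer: $-304256$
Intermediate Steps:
$r{\left(K,W \right)} = W^{2}$
$a{\left(M \right)} = 2 M$ ($a{\left(M \right)} = M + M = 2 M$)
$k{\left(G \right)} = 2 G \left(16 + 2 G\right)$ ($k{\left(G \right)} = \left(G + G\right) \left(2 G + 16\right) = 2 G \left(16 + 2 G\right)$)
$r{\left(230,-514 \right)} - k{\left(373 \right)} = \left(-514\right)^{2} - 4 \cdot 373 \left(8 + 373\right) = 264196 - 4 \cdot 373 \cdot 381 = 264196 - 568452 = -304256$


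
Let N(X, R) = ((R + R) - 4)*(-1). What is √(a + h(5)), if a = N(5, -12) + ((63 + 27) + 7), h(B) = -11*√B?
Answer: √(125 - 11*√5) ≈ 10.020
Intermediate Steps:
N(X, R) = 4 - 2*R (N(X, R) = (2*R - 4)*(-1) = (-4 + 2*R)*(-1) = 4 - 2*R)
a = 125 (a = (4 - 2*(-12)) + ((63 + 27) + 7) = (4 + 24) + (90 + 7) = 28 + 97 = 125)
√(a + h(5)) = √(125 - 11*√5)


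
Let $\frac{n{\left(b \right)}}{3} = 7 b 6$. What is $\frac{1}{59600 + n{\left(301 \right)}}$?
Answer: $\frac{1}{97526} \approx 1.0254 \cdot 10^{-5}$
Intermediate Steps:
$n{\left(b \right)} = 126 b$ ($n{\left(b \right)} = 3 \cdot 7 b 6 = 3 \cdot 42 b = 126 b$)
$\frac{1}{59600 + n{\left(301 \right)}} = \frac{1}{59600 + 126 \cdot 301} = \frac{1}{59600 + 37926} = \frac{1}{97526}$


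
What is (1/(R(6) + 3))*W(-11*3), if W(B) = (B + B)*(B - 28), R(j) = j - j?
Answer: 1342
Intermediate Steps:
R(j) = 0
W(B) = 2*B*(-28 + B) (W(B) = (2*B)*(-28 + B) = 2*B*(-28 + B))
(1/(R(6) + 3))*W(-11*3) = (1/(0 + 3))*(2*(-11*3)*(-28 - 11*3)) = (1/3)*(2*(-33)*(-28 - 33)) = ((⅓)*1)*(2*(-33)*(-61)) = (⅓)*4026 = 1342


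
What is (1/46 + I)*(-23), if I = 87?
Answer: -4003/2 ≈ -2001.5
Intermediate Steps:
(1/46 + I)*(-23) = (1/46 + 87)*(-23) = (4003/46)*(-23) = -4003/2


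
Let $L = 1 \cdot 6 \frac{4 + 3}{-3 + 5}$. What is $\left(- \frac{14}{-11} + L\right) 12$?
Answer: $\frac{2940}{11} \approx 267.27$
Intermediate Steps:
$L = 21$ ($L = 6 \cdot \frac{7}{2} = 21$)
$\left(- \frac{14}{-11} + L\right) 12 = \left(- \frac{14}{-11} + 21\right) 12 = \left(\left(-14\right) \left(- \frac{1}{11}\right) + 21\right) 12 = \left(\frac{14}{11} + 21\right) 12 = \frac{245}{11} \cdot 12 = \frac{2940}{11}$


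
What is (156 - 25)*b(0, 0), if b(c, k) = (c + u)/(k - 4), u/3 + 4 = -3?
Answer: 2751/4 ≈ 687.75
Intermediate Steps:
u = -21 (u = -12 + 3*(-3) = -12 - 9 = -21)
b(c, k) = (-21 + c)/(-4 + k) (b(c, k) = (c - 21)/(k - 4) = (-21 + c)/(-4 + k))
(156 - 25)*b(0, 0) = (156 - 25)*((-21 + 0)/(-4 + 0)) = 131*(-21/(-4)) = 131*(-1/4*(-21)) = 131*(21/4) = 2751/4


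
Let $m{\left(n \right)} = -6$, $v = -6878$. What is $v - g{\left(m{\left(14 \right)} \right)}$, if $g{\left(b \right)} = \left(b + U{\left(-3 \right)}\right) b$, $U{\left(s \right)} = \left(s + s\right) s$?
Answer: $-6806$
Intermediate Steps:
$U{\left(s \right)} = 2 s^{2}$ ($U{\left(s \right)} = 2 s s = 2 s^{2}$)
$g{\left(b \right)} = b \left(18 + b\right)$ ($g{\left(b \right)} = \left(b + 2 \left(-3\right)^{2}\right) b = \left(b + 2 \cdot 9\right) b = \left(b + 18\right) b = \left(18 + b\right) b = b \left(18 + b\right)$)
$v - g{\left(m{\left(14 \right)} \right)} = -6878 - - 6 \left(18 - 6\right) = -6878 - \left(-6\right) 12 = -6878 - -72 = -6878 + 72 = -6806$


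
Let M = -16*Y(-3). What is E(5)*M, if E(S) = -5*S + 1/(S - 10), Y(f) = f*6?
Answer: -36288/5 ≈ -7257.6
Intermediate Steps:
Y(f) = 6*f
M = 288 (M = -96*(-3) = -16*(-18) = 288)
E(S) = 1/(-10 + S) - 5*S (E(S) = -5*S + 1/(-10 + S) = 1/(-10 + S) - 5*S)
E(5)*M = ((1 - 5*5² + 50*5)/(-10 + 5))*288 = ((1 - 5*25 + 250)/(-5))*288 = -(1 - 125 + 250)/5*288 = -⅕*126*288 = -126/5*288 = -36288/5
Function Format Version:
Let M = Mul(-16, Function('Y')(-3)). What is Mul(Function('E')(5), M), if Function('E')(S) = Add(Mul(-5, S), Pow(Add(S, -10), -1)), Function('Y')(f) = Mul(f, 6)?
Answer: Rational(-36288, 5) ≈ -7257.6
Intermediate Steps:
Function('Y')(f) = Mul(6, f)
M = 288 (M = Mul(-16, Mul(6, -3)) = Mul(-16, -18) = 288)
Function('E')(S) = Add(Pow(Add(-10, S), -1), Mul(-5, S)) (Function('E')(S) = Add(Mul(-5, S), Pow(Add(-10, S), -1)) = Add(Pow(Add(-10, S), -1), Mul(-5, S)))
Mul(Function('E')(5), M) = Mul(Mul(Pow(Add(-10, 5), -1), Add(1, Mul(-5, Pow(5, 2)), Mul(50, 5))), 288) = Mul(Mul(Pow(-5, -1), Add(1, Mul(-5, 25), 250)), 288) = Mul(Mul(Rational(-1, 5), Add(1, -125, 250)), 288) = Mul(Mul(Rational(-1, 5), 126), 288) = Mul(Rational(-126, 5), 288) = Rational(-36288, 5)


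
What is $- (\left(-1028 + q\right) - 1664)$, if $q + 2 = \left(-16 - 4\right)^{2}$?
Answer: $2294$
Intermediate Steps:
$q = 398$ ($q = -2 + \left(-16 - 4\right)^{2} = -2 + \left(-20\right)^{2} = -2 + 400 = 398$)
$- (\left(-1028 + q\right) - 1664) = - (\left(-1028 + 398\right) - 1664) = - (-630 - 1664) = \left(-1\right) \left(-2294\right) = 2294$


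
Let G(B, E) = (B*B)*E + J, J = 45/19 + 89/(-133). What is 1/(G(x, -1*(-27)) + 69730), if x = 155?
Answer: 133/95548091 ≈ 1.3920e-6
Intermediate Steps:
J = 226/133 (J = 45*(1/19) + 89*(-1/133) = 45/19 - 89/133 = 226/133 ≈ 1.6992)
G(B, E) = 226/133 + E*B**2 (G(B, E) = (B*B)*E + 226/133 = B**2*E + 226/133 = E*B**2 + 226/133 = 226/133 + E*B**2)
1/(G(x, -1*(-27)) + 69730) = 1/((226/133 - 1*(-27)*155**2) + 69730) = 1/((226/133 + 27*24025) + 69730) = 1/((226/133 + 648675) + 69730) = 1/(86274001/133 + 69730) = 1/(95548091/133) = 133/95548091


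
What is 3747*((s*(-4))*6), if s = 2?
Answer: -179856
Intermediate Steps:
3747*((s*(-4))*6) = 3747*((2*(-4))*6) = 3747*(-8*6) = 3747*(-48) = -179856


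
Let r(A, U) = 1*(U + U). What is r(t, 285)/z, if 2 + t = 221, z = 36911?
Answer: 570/36911 ≈ 0.015443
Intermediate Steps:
t = 219 (t = -2 + 221 = 219)
r(A, U) = 2*U (r(A, U) = 1*(2*U) = 2*U)
r(t, 285)/z = (2*285)/36911 = 570*(1/36911) = 570/36911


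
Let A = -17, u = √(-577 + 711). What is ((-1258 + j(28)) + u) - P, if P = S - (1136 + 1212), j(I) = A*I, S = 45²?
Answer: -1411 + √134 ≈ -1399.4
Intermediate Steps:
u = √134 ≈ 11.576
S = 2025
j(I) = -17*I
P = -323 (P = 2025 - (1136 + 1212) = 2025 - 1*2348 = 2025 - 2348 = -323)
((-1258 + j(28)) + u) - P = ((-1258 - 17*28) + √134) - 1*(-323) = ((-1258 - 476) + √134) + 323 = (-1734 + √134) + 323 = -1411 + √134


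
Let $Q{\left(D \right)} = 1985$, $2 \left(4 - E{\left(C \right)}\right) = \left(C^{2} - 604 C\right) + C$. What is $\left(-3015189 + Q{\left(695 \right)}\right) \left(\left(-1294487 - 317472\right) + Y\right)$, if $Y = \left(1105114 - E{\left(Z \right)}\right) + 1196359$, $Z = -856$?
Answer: $-3959235554248$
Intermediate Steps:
$E{\left(C \right)} = 4 - \frac{C^{2}}{2} + \frac{603 C}{2}$ ($E{\left(C \right)} = 4 - \frac{\left(C^{2} - 604 C\right) + C}{2} = 4 - \frac{C^{2} - 603 C}{2} = 4 - \left(\frac{C^{2}}{2} - \frac{603 C}{2}\right) = 4 - \frac{C^{2}}{2} + \frac{603 C}{2}$)
$Y = 2925921$ ($Y = \left(1105114 - \left(4 - \frac{\left(-856\right)^{2}}{2} + \frac{603}{2} \left(-856\right)\right)\right) + 1196359 = \left(1105114 - \left(4 - 366368 - 258084\right)\right) + 1196359 = \left(1105114 - -624448\right) + 1196359 = \left(1105114 + 624448\right) + 1196359 = 1729562 + 1196359 = 2925921$)
$\left(-3015189 + Q{\left(695 \right)}\right) \left(\left(-1294487 - 317472\right) + Y\right) = \left(-3015189 + 1985\right) \left(\left(-1294487 - 317472\right) + 2925921\right) = - 3013204 \left(-1611959 + 2925921\right) = \left(-3013204\right) 1313962 = -3959235554248$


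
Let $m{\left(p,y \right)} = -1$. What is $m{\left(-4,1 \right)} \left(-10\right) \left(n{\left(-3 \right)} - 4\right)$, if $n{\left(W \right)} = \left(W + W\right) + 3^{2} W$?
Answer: $-370$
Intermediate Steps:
$n{\left(W \right)} = 11 W$ ($n{\left(W \right)} = 2 W + 9 W = 11 W$)
$m{\left(-4,1 \right)} \left(-10\right) \left(n{\left(-3 \right)} - 4\right) = \left(-1\right) \left(-10\right) \left(11 \left(-3\right) - 4\right) = 10 \left(-33 - 4\right) = 10 \left(-37\right) = -370$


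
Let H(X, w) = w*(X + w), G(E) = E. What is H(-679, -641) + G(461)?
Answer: 846581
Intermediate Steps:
H(-679, -641) + G(461) = -641*(-679 - 641) + 461 = -641*(-1320) + 461 = 846120 + 461 = 846581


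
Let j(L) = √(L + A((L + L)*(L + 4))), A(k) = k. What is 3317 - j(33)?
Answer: 3317 - 15*√11 ≈ 3267.3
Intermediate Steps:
j(L) = √(L + 2*L*(4 + L)) (j(L) = √(L + (L + L)*(L + 4)) = √(L + (2*L)*(4 + L)) = √(L + 2*L*(4 + L)))
3317 - j(33) = 3317 - √(33*(9 + 2*33)) = 3317 - √(33*(9 + 66)) = 3317 - √(33*75) = 3317 - √2475 = 3317 - 15*√11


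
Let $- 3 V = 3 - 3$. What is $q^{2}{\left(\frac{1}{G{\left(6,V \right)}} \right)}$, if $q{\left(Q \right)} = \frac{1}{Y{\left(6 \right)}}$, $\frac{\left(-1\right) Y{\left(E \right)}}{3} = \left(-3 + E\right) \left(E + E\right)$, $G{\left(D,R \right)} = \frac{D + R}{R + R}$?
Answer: $\frac{1}{11664} \approx 8.5734 \cdot 10^{-5}$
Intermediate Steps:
$V = 0$ ($V = - \frac{3 - 3}{3} = \left(- \frac{1}{3}\right) 0 = 0$)
$G{\left(D,R \right)} = \frac{D + R}{2 R}$
$Y{\left(E \right)} = - 6 E \left(-3 + E\right)$ ($Y{\left(E \right)} = - 3 \left(-3 + E\right) \left(E + E\right) = - 3 \left(-3 + E\right) 2 E = - 3 \cdot 2 E \left(-3 + E\right) = - 6 E \left(-3 + E\right)$)
$q{\left(Q \right)} = - \frac{1}{108}$ ($q{\left(Q \right)} = \frac{1}{6 \cdot 6 \left(3 - 6\right)} = \frac{1}{6 \cdot 6 \left(-3\right)} = \frac{1}{-108} = - \frac{1}{108}$)
$q^{2}{\left(\frac{1}{G{\left(6,V \right)}} \right)} = \left(- \frac{1}{108}\right)^{2} = \frac{1}{11664}$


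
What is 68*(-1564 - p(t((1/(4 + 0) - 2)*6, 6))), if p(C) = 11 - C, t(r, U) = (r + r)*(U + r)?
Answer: -100674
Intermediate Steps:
t(r, U) = 2*r*(U + r) (t(r, U) = (2*r)*(U + r) = 2*r*(U + r))
68*(-1564 - p(t((1/(4 + 0) - 2)*6, 6))) = 68*(-1564 - (11 - 2*(1/(4 + 0) - 2)*6*(6 + (1/(4 + 0) - 2)*6))) = 68*(-1564 - (11 - 2*(1/4 - 2)*6*(6 + (1/4 - 2)*6))) = 68*(-1564 - (11 - 2*(¼ - 2)*6*(6 + (¼ - 2)*6))) = 68*(-1564 - (11 - 2*(-7/4*6)*(6 - 7/4*6))) = 68*(-1564 - (11 - 2*(-21)*(6 - 21/2)/2)) = 68*(-1564 - (11 - 2*(-21)*(-9)/(2*2))) = 68*(-1564 - (11 - 1*189/2)) = 68*(-1564 - (11 - 189/2)) = 68*(-1564 - 1*(-167/2)) = 68*(-1564 + 167/2) = 68*(-2961/2) = -100674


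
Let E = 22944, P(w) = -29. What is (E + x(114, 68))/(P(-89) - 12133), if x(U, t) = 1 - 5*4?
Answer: -22925/12162 ≈ -1.8850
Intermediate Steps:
x(U, t) = -19 (x(U, t) = 1 - 20 = -19)
(E + x(114, 68))/(P(-89) - 12133) = (22944 - 19)/(-29 - 12133) = 22925/(-12162) = 22925*(-1/12162) = -22925/12162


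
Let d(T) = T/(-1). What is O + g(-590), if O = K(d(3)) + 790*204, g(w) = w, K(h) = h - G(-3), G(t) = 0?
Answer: 160567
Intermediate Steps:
d(T) = -T (d(T) = T*(-1) = -T)
K(h) = h (K(h) = h - 1*0 = h + 0 = h)
O = 161157 (O = -1*3 + 790*204 = -3 + 161160 = 161157)
O + g(-590) = 161157 - 590 = 160567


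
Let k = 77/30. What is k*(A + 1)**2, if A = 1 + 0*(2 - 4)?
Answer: 154/15 ≈ 10.267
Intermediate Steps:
A = 1 (A = 1 + 0*(-2) = 1 + 0 = 1)
k = 77/30 (k = 77*(1/30) = 77/30 ≈ 2.5667)
k*(A + 1)**2 = 77*(1 + 1)**2/30 = (77/30)*2**2 = (77/30)*4 = 154/15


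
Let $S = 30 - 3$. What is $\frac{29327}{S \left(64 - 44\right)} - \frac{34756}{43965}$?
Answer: $\frac{28235407}{527580} \approx 53.519$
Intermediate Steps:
$S = 27$
$\frac{29327}{S \left(64 - 44\right)} - \frac{34756}{43965} = \frac{29327}{27 \left(64 - 44\right)} - \frac{34756}{43965} = \frac{29327}{27 \cdot 20} - \frac{34756}{43965} = \frac{29327}{540} - \frac{34756}{43965} = \frac{28235407}{527580}$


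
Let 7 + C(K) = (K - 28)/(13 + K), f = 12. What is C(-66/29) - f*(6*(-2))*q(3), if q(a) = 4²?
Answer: 713489/311 ≈ 2294.2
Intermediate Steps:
q(a) = 16
C(K) = -7 + (-28 + K)/(13 + K) (C(K) = -7 + (K - 28)/(13 + K) = -7 + (-28 + K)/(13 + K))
C(-66/29) - f*(6*(-2))*q(3) = (-119 - (-396)/29)/(13 - 66/29) - 12*(6*(-2))*16 = (-119 - (-396)/29)/(13 - 66*1/29) - 12*(-12)*16 = (-119 - 6*(-66/29))/(13 - 66/29) - (-144)*16 = (-119 + 396/29)/(311/29) - 1*(-2304) = (29/311)*(-3055/29) + 2304 = -3055/311 + 2304 = 713489/311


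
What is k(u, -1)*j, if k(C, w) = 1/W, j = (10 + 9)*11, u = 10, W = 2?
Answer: 209/2 ≈ 104.50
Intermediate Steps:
j = 209 (j = 19*11 = 209)
k(C, w) = 1/2
k(u, -1)*j = (1/2)*209 = 209/2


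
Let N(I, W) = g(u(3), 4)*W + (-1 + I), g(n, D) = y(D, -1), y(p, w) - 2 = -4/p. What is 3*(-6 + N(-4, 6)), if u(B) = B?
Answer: -15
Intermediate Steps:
y(p, w) = 2 - 4/p
g(n, D) = 2 - 4/D
N(I, W) = -1 + I + W (N(I, W) = (2 - 4/4)*W + (-1 + I) = (2 - 4*¼)*W + (-1 + I) = (2 - 1)*W + (-1 + I) = 1*W + (-1 + I) = W + (-1 + I) = -1 + I + W)
3*(-6 + N(-4, 6)) = 3*(-6 + (-1 - 4 + 6)) = 3*(-6 + 1) = 3*(-5) = -15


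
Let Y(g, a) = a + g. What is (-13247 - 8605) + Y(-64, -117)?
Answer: -22033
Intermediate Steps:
(-13247 - 8605) + Y(-64, -117) = (-13247 - 8605) + (-117 - 64) = -21852 - 181 = -22033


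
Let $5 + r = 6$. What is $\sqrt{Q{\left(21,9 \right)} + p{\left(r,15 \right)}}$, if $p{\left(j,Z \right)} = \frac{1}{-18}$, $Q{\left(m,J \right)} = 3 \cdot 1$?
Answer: $\frac{\sqrt{106}}{6} \approx 1.7159$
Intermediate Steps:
$r = 1$ ($r = -5 + 6 = 1$)
$Q{\left(m,J \right)} = 3$
$p{\left(j,Z \right)} = - \frac{1}{18}$
$\sqrt{Q{\left(21,9 \right)} + p{\left(r,15 \right)}} = \sqrt{3 - \frac{1}{18}} = \sqrt{\frac{53}{18}} = \frac{\sqrt{106}}{6}$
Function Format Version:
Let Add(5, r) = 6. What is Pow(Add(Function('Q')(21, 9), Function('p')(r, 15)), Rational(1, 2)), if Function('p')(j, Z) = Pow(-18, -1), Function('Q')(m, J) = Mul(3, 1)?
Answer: Mul(Rational(1, 6), Pow(106, Rational(1, 2))) ≈ 1.7159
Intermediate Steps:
r = 1 (r = Add(-5, 6) = 1)
Function('Q')(m, J) = 3
Function('p')(j, Z) = Rational(-1, 18)
Pow(Add(Function('Q')(21, 9), Function('p')(r, 15)), Rational(1, 2)) = Pow(Add(3, Rational(-1, 18)), Rational(1, 2)) = Pow(Rational(53, 18), Rational(1, 2)) = Mul(Rational(1, 6), Pow(106, Rational(1, 2)))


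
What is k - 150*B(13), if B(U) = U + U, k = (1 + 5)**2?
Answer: -3864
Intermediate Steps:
k = 36 (k = 6**2 = 36)
B(U) = 2*U
k - 150*B(13) = 36 - 300*13 = 36 - 150*26 = 36 - 3900 = -3864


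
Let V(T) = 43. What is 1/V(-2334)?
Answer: 1/43 ≈ 0.023256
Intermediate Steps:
1/V(-2334) = 1/43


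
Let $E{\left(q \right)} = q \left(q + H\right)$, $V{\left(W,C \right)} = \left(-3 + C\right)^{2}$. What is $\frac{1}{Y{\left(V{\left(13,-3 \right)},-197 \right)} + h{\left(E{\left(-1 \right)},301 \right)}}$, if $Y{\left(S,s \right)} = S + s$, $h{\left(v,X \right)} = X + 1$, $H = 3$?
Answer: $\frac{1}{141} \approx 0.0070922$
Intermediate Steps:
$E{\left(q \right)} = q \left(3 + q\right)$ ($E{\left(q \right)} = q \left(q + 3\right) = q \left(3 + q\right)$)
$h{\left(v,X \right)} = 1 + X$
$\frac{1}{Y{\left(V{\left(13,-3 \right)},-197 \right)} + h{\left(E{\left(-1 \right)},301 \right)}} = \frac{1}{\left(\left(-3 - 3\right)^{2} - 197\right) + \left(1 + 301\right)} = \frac{1}{\left(\left(-6\right)^{2} - 197\right) + 302} = \frac{1}{\left(36 - 197\right) + 302} = \frac{1}{-161 + 302} = \frac{1}{141}$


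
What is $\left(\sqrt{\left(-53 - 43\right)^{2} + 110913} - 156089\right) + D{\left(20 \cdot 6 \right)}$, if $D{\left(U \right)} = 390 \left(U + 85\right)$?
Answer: $-76139 + \sqrt{120129} \approx -75792.0$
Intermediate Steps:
$D{\left(U \right)} = 33150 + 390 U$ ($D{\left(U \right)} = 390 \left(85 + U\right) = 33150 + 390 U$)
$\left(\sqrt{\left(-53 - 43\right)^{2} + 110913} - 156089\right) + D{\left(20 \cdot 6 \right)} = \left(\sqrt{\left(-53 - 43\right)^{2} + 110913} - 156089\right) + \left(33150 + 390 \cdot 20 \cdot 6\right) = \left(\sqrt{\left(-96\right)^{2} + 110913} - 156089\right) + \left(33150 + 390 \cdot 120\right) = \left(\sqrt{9216 + 110913} - 156089\right) + \left(33150 + 46800\right) = \left(\sqrt{120129} - 156089\right) + 79950 = \left(-156089 + \sqrt{120129}\right) + 79950 = -76139 + \sqrt{120129}$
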